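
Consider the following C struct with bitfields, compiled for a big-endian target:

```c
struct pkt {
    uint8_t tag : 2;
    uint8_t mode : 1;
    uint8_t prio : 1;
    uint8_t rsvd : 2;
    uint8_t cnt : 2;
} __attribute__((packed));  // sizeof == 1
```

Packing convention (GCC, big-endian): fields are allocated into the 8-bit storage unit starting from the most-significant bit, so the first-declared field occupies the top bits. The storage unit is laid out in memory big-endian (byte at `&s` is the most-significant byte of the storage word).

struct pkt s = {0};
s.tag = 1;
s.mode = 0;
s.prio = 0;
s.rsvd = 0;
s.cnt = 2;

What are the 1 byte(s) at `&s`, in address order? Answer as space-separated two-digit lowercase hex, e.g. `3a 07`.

42

tag (2b) val=1 bits=0x1 at bit 6: 0x40
mode (1b) val=0 bits=0x0 at bit 5: 0x40
prio (1b) val=0 bits=0x0 at bit 4: 0x40
rsvd (2b) val=0 bits=0x0 at bit 2: 0x40
cnt (2b) val=2 bits=0x2 at bit 0: 0x42
word = 0x42 → big-endian bytes:
  [0]=0x42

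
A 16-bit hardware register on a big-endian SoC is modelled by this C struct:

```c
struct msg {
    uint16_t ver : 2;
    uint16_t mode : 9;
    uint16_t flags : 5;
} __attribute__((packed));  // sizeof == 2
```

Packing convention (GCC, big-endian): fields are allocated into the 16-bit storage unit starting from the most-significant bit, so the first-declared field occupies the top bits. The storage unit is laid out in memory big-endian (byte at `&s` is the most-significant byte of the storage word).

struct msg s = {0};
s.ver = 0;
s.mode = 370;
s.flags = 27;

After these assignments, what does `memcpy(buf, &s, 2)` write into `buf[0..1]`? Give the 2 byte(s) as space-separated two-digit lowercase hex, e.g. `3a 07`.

2e 5b

ver (2b) val=0 bits=0x0 at bit 14: 0x0000
mode (9b) val=370 bits=0x172 at bit 5: 0x2e40
flags (5b) val=27 bits=0x1b at bit 0: 0x2e5b
word = 0x2e5b → big-endian bytes:
  [0]=0x2e  [1]=0x5b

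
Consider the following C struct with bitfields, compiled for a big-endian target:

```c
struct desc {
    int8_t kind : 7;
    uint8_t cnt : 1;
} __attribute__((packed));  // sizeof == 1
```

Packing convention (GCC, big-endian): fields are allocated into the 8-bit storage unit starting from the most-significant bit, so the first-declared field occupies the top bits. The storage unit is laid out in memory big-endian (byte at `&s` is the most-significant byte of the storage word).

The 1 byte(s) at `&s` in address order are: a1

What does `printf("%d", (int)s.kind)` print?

-48

[0]=0xa1 (big-endian) → word 0xa1
kind [1+:7] = (word>>1) & 0x7f = 80  ←
cnt [0+:1] = (word>>0) & 0x1 = 1
kind signed 7b, MSB=1: 80 - 128 = -48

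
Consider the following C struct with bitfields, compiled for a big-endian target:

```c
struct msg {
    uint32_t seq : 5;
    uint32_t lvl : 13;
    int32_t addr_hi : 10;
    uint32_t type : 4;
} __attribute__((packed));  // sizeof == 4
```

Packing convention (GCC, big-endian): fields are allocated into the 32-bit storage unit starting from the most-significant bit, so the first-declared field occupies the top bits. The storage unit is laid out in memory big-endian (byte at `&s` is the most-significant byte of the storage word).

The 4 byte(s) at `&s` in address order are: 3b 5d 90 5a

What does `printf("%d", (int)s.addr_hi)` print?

261

[0]=0x3b [1]=0x5d [2]=0x90 [3]=0x5a (big-endian) → word 0x3b5d905a
seq:5 @ bit 27 → (0x3b5d905a>>27)&0x1f = 0x7
lvl:13 @ bit 14 → (0x3b5d905a>>14)&0x1fff = 0xd76
addr_hi:10 @ bit 4 → (0x3b5d905a>>4)&0x3ff = 0x105  ←
type:4 @ bit 0 → (0x3b5d905a>>0)&0xf = 0xa
addr_hi signed 10b, MSB=0: value = 261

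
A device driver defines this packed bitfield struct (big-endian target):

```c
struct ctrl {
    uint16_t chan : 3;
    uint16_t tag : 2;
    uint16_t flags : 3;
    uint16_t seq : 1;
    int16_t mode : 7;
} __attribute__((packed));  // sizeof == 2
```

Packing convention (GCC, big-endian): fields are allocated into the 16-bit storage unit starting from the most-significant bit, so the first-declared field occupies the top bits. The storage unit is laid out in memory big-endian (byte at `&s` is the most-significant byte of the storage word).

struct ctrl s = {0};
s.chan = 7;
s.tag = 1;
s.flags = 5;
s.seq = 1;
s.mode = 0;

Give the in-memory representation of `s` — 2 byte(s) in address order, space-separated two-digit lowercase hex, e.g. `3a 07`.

ed 80

[13+:3] chan=7 & 0x7 = 0x7; word=0xe000
[11+:2] tag=1 & 0x3 = 0x1; word=0xe800
[8+:3] flags=5 & 0x7 = 0x5; word=0xed00
[7+:1] seq=1 & 0x1 = 0x1; word=0xed80
[0+:7] mode=0 & 0x7f = 0x0; word=0xed80
word = 0xed80 → big-endian bytes:
  [0]=0xed  [1]=0x80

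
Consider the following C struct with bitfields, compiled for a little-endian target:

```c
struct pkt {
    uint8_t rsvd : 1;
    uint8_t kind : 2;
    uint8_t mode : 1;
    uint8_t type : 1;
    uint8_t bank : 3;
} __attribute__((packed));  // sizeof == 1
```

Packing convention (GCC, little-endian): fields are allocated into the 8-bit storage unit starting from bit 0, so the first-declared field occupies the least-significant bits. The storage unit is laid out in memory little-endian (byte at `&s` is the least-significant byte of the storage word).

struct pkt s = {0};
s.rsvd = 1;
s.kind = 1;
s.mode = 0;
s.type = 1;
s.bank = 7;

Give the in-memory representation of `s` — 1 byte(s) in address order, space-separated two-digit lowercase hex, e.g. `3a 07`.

rsvd (1b) val=1 bits=0x1 at bit 0: 0x01
kind (2b) val=1 bits=0x1 at bit 1: 0x03
mode (1b) val=0 bits=0x0 at bit 3: 0x03
type (1b) val=1 bits=0x1 at bit 4: 0x13
bank (3b) val=7 bits=0x7 at bit 5: 0xf3
word = 0xf3 → little-endian bytes:
  [0]=0xf3

f3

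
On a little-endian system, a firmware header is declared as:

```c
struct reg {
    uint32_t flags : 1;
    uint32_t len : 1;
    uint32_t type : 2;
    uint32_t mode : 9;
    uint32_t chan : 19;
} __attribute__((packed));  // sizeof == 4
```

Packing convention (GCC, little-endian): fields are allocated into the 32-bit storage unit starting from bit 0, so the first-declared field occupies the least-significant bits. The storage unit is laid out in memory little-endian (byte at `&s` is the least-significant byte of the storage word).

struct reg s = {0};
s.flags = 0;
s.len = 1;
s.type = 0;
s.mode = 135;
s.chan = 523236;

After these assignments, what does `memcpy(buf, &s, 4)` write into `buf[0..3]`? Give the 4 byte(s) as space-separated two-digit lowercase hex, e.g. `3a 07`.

72 88 7c ff

[0+:1] flags=0 & 0x1 = 0x0; word=0x00000000
[1+:1] len=1 & 0x1 = 0x1; word=0x00000002
[2+:2] type=0 & 0x3 = 0x0; word=0x00000002
[4+:9] mode=135 & 0x1ff = 0x87; word=0x00000872
[13+:19] chan=523236 & 0x7ffff = 0x7fbe4; word=0xff7c8872
word = 0xff7c8872 → little-endian bytes:
  [0]=0x72  [1]=0x88  [2]=0x7c  [3]=0xff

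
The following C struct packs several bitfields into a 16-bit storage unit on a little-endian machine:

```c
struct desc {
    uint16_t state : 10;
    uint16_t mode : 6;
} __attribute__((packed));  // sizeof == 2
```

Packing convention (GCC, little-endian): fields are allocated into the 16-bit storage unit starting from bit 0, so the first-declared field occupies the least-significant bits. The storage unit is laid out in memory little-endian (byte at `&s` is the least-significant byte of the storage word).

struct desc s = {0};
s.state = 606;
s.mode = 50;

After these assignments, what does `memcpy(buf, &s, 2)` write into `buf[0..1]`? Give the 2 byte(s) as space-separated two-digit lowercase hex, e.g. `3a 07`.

state:10 = 606 → 0x25e << 0 → word 0x025e
mode:6 = 50 → 0x32 << 10 → word 0xca5e
word = 0xca5e → little-endian bytes:
  [0]=0x5e  [1]=0xca

5e ca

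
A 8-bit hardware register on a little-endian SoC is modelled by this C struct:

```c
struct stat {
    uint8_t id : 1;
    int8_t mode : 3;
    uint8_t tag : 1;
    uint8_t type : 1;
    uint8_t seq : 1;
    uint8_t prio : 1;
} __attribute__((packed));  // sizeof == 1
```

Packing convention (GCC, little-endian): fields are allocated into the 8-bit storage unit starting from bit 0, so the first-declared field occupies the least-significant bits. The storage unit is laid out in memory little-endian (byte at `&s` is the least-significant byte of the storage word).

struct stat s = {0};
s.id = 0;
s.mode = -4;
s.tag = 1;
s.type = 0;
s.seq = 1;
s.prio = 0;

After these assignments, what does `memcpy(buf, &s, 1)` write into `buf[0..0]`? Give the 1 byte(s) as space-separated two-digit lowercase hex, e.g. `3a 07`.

id:1 = 0 → 0x0 << 0 → word 0x00
mode:3 = -4 → 0x4 << 1 → word 0x08
tag:1 = 1 → 0x1 << 4 → word 0x18
type:1 = 0 → 0x0 << 5 → word 0x18
seq:1 = 1 → 0x1 << 6 → word 0x58
prio:1 = 0 → 0x0 << 7 → word 0x58
word = 0x58 → little-endian bytes:
  [0]=0x58

58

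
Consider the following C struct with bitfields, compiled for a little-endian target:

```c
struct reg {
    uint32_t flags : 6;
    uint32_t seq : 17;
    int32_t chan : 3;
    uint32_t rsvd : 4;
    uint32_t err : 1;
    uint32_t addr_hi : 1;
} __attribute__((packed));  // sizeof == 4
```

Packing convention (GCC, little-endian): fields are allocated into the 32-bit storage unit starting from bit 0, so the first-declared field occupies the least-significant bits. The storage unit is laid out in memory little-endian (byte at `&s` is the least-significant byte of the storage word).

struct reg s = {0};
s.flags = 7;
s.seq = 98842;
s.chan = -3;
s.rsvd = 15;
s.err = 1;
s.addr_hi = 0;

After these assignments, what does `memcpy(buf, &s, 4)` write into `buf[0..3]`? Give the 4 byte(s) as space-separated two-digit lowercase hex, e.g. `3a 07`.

87 86 e0 7e

flags (6b) val=7 bits=0x7 at bit 0: 0x00000007
seq (17b) val=98842 bits=0x1821a at bit 6: 0x00608687
chan (3b) val=-3 bits=0x5 at bit 23: 0x02e08687
rsvd (4b) val=15 bits=0xf at bit 26: 0x3ee08687
err (1b) val=1 bits=0x1 at bit 30: 0x7ee08687
addr_hi (1b) val=0 bits=0x0 at bit 31: 0x7ee08687
word = 0x7ee08687 → little-endian bytes:
  [0]=0x87  [1]=0x86  [2]=0xe0  [3]=0x7e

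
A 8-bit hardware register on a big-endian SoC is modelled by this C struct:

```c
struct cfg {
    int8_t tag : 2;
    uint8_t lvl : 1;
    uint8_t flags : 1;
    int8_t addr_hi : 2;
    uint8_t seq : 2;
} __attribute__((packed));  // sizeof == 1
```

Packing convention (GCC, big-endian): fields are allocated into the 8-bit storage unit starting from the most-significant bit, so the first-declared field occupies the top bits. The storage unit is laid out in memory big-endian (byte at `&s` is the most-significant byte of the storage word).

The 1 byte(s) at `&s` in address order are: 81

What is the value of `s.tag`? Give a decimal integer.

[0]=0x81 (big-endian) → word 0x81
tag:2 @ bit 6 → (0x81>>6)&0x3 = 0x2  ←
lvl:1 @ bit 5 → (0x81>>5)&0x1 = 0x0
flags:1 @ bit 4 → (0x81>>4)&0x1 = 0x0
addr_hi:2 @ bit 2 → (0x81>>2)&0x3 = 0x0
seq:2 @ bit 0 → (0x81>>0)&0x3 = 0x1
tag signed 2b, MSB=1: 2 - 4 = -2

-2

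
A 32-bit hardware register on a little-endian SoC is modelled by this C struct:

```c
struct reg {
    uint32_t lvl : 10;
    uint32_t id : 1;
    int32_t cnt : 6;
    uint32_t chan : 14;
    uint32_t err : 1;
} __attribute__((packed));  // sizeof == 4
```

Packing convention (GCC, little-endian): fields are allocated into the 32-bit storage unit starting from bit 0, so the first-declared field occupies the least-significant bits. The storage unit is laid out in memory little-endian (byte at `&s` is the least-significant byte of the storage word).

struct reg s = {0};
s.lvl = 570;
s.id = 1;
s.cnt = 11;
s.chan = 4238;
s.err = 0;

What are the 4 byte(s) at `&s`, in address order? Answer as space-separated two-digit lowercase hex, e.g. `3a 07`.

3a 5e 1c 21

[0+:10] lvl=570 & 0x3ff = 0x23a; word=0x0000023a
[10+:1] id=1 & 0x1 = 0x1; word=0x0000063a
[11+:6] cnt=11 & 0x3f = 0xb; word=0x00005e3a
[17+:14] chan=4238 & 0x3fff = 0x108e; word=0x211c5e3a
[31+:1] err=0 & 0x1 = 0x0; word=0x211c5e3a
word = 0x211c5e3a → little-endian bytes:
  [0]=0x3a  [1]=0x5e  [2]=0x1c  [3]=0x21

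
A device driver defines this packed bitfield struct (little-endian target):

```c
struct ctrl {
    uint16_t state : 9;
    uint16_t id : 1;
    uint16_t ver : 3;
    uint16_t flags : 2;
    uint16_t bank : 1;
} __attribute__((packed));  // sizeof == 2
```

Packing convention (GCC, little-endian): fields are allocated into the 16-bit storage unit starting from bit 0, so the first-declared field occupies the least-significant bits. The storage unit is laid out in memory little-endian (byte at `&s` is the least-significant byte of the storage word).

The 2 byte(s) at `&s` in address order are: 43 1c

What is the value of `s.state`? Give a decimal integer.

[0]=0x43 [1]=0x1c (little-endian) → word 0x1c43
state [0+:9] = (word>>0) & 0x1ff = 67  ←
id [9+:1] = (word>>9) & 0x1 = 0
ver [10+:3] = (word>>10) & 0x7 = 7
flags [13+:2] = (word>>13) & 0x3 = 0
bank [15+:1] = (word>>15) & 0x1 = 0

67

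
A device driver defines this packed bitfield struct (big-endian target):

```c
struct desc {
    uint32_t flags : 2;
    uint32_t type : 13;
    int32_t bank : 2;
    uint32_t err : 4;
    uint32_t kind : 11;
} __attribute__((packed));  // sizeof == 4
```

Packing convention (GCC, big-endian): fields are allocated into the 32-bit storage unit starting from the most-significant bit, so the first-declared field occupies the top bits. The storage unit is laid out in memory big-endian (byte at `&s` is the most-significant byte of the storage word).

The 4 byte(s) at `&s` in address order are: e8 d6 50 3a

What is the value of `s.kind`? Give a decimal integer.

[0]=0xe8 [1]=0xd6 [2]=0x50 [3]=0x3a (big-endian) → word 0xe8d6503a
flags:2 @ bit 30 → (0xe8d6503a>>30)&0x3 = 0x3
type:13 @ bit 17 → (0xe8d6503a>>17)&0x1fff = 0x146b
bank:2 @ bit 15 → (0xe8d6503a>>15)&0x3 = 0x0
err:4 @ bit 11 → (0xe8d6503a>>11)&0xf = 0xa
kind:11 @ bit 0 → (0xe8d6503a>>0)&0x7ff = 0x3a  ←

58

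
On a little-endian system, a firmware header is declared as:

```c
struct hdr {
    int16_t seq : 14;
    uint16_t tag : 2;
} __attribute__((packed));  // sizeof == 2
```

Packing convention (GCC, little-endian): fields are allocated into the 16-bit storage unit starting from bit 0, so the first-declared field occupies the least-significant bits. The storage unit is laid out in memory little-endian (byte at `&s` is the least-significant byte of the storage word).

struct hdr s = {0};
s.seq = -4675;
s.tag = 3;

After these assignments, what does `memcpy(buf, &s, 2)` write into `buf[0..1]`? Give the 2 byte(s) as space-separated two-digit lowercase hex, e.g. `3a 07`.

bd ed

seq:14 = -4675 → 0x2dbd << 0 → word 0x2dbd
tag:2 = 3 → 0x3 << 14 → word 0xedbd
word = 0xedbd → little-endian bytes:
  [0]=0xbd  [1]=0xed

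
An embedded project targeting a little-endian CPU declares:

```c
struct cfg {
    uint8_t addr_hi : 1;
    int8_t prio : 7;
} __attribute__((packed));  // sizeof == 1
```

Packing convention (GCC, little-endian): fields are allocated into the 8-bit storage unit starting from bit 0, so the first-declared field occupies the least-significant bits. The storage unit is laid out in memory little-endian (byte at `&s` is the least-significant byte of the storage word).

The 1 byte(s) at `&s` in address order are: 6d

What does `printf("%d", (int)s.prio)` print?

54

[0]=0x6d (little-endian) → word 0x6d
addr_hi:1 @ bit 0 → (0x6d>>0)&0x1 = 0x1
prio:7 @ bit 1 → (0x6d>>1)&0x7f = 0x36  ←
prio signed 7b, MSB=0: value = 54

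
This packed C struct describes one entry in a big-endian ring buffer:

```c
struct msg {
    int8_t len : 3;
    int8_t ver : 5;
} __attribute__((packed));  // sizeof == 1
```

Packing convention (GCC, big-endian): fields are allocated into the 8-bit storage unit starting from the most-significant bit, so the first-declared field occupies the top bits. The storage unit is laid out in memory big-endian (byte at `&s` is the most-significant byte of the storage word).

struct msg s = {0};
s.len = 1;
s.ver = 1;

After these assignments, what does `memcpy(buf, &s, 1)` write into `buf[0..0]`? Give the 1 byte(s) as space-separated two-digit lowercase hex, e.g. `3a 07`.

[5+:3] len=1 & 0x7 = 0x1; word=0x20
[0+:5] ver=1 & 0x1f = 0x1; word=0x21
word = 0x21 → big-endian bytes:
  [0]=0x21

21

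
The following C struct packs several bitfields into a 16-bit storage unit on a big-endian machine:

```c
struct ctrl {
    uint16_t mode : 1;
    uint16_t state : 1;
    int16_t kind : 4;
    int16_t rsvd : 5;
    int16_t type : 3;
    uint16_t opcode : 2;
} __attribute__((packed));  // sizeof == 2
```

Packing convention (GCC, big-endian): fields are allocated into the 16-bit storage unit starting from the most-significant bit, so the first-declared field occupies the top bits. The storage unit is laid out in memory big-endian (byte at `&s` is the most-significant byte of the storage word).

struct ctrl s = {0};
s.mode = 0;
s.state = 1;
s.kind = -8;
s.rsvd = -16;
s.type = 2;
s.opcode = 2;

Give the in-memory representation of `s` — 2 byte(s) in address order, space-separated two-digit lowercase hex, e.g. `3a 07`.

mode:1 = 0 → 0x0 << 15 → word 0x0000
state:1 = 1 → 0x1 << 14 → word 0x4000
kind:4 = -8 → 0x8 << 10 → word 0x6000
rsvd:5 = -16 → 0x10 << 5 → word 0x6200
type:3 = 2 → 0x2 << 2 → word 0x6208
opcode:2 = 2 → 0x2 << 0 → word 0x620a
word = 0x620a → big-endian bytes:
  [0]=0x62  [1]=0x0a

62 0a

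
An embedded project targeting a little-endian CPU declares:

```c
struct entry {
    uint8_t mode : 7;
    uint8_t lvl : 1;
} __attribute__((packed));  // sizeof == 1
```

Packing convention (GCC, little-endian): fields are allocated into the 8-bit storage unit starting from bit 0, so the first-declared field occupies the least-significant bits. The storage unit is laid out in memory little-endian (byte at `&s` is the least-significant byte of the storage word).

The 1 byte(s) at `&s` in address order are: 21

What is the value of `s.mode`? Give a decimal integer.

33

[0]=0x21 (little-endian) → word 0x21
mode [0+:7] = (word>>0) & 0x7f = 33  ←
lvl [7+:1] = (word>>7) & 0x1 = 0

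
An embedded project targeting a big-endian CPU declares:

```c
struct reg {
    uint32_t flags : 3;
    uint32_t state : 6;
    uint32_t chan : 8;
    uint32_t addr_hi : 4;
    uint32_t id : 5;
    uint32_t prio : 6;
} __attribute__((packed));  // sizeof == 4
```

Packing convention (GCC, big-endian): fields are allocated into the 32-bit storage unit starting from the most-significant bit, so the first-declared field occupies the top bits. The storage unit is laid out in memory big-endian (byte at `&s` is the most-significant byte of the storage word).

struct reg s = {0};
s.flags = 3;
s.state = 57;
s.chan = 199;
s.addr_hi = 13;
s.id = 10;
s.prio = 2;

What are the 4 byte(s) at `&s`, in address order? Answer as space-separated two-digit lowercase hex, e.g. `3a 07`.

7c e3 ea 82

flags (3b) val=3 bits=0x3 at bit 29: 0x60000000
state (6b) val=57 bits=0x39 at bit 23: 0x7c800000
chan (8b) val=199 bits=0xc7 at bit 15: 0x7ce38000
addr_hi (4b) val=13 bits=0xd at bit 11: 0x7ce3e800
id (5b) val=10 bits=0xa at bit 6: 0x7ce3ea80
prio (6b) val=2 bits=0x2 at bit 0: 0x7ce3ea82
word = 0x7ce3ea82 → big-endian bytes:
  [0]=0x7c  [1]=0xe3  [2]=0xea  [3]=0x82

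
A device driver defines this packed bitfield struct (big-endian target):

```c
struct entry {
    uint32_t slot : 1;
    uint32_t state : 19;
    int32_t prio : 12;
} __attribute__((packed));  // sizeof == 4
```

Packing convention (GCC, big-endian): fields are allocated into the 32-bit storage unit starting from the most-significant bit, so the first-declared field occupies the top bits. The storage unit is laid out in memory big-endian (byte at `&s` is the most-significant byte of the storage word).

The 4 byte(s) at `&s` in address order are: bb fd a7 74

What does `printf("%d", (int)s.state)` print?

[0]=0xbb [1]=0xfd [2]=0xa7 [3]=0x74 (big-endian) → word 0xbbfda774
slot [31+:1] = (word>>31) & 0x1 = 1
state [12+:19] = (word>>12) & 0x7ffff = 245722  ←
prio [0+:12] = (word>>0) & 0xfff = 1908

245722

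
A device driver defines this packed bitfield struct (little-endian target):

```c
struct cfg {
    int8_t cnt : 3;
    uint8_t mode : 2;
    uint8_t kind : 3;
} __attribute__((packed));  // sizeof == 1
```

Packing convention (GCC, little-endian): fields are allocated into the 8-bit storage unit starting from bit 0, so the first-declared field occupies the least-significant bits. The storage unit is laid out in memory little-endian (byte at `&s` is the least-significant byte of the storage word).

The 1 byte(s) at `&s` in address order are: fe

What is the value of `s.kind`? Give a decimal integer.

7

[0]=0xfe (little-endian) → word 0xfe
cnt:3 @ bit 0 → (0xfe>>0)&0x7 = 0x6
mode:2 @ bit 3 → (0xfe>>3)&0x3 = 0x3
kind:3 @ bit 5 → (0xfe>>5)&0x7 = 0x7  ←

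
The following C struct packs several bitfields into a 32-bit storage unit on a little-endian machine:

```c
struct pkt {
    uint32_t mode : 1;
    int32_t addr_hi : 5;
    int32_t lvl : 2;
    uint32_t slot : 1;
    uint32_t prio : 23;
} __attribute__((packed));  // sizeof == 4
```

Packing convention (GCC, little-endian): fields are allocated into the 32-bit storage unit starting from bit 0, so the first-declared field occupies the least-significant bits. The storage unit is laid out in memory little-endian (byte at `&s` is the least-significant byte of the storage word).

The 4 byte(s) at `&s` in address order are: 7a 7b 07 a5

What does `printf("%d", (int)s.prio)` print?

[0]=0x7a [1]=0x7b [2]=0x07 [3]=0xa5 (little-endian) → word 0xa5077b7a
mode [0+:1] = (word>>0) & 0x1 = 0
addr_hi [1+:5] = (word>>1) & 0x1f = 29
lvl [6+:2] = (word>>6) & 0x3 = 1
slot [8+:1] = (word>>8) & 0x1 = 1
prio [9+:23] = (word>>9) & 0x7fffff = 5407677  ←

5407677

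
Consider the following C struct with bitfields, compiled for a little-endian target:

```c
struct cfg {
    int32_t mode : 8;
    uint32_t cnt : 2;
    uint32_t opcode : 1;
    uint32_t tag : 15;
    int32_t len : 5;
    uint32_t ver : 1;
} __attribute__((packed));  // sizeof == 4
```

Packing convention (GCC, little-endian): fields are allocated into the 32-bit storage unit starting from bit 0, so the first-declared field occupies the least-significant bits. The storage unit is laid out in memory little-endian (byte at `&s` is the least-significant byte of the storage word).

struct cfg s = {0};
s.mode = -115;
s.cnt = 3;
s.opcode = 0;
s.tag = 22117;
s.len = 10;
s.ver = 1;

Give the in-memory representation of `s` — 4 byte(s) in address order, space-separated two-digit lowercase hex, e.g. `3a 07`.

8d 2b b3 aa

mode (8b) val=-115 bits=0x8d at bit 0: 0x0000008d
cnt (2b) val=3 bits=0x3 at bit 8: 0x0000038d
opcode (1b) val=0 bits=0x0 at bit 10: 0x0000038d
tag (15b) val=22117 bits=0x5665 at bit 11: 0x02b32b8d
len (5b) val=10 bits=0xa at bit 26: 0x2ab32b8d
ver (1b) val=1 bits=0x1 at bit 31: 0xaab32b8d
word = 0xaab32b8d → little-endian bytes:
  [0]=0x8d  [1]=0x2b  [2]=0xb3  [3]=0xaa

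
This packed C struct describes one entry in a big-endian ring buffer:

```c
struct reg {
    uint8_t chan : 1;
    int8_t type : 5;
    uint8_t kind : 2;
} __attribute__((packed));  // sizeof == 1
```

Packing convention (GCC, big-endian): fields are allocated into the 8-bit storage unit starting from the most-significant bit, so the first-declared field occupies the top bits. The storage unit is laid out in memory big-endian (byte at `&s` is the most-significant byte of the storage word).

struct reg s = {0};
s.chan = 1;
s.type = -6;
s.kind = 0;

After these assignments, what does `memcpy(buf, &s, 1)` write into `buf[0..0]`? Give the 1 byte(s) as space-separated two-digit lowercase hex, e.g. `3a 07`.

e8

chan:1 = 1 → 0x1 << 7 → word 0x80
type:5 = -6 → 0x1a << 2 → word 0xe8
kind:2 = 0 → 0x0 << 0 → word 0xe8
word = 0xe8 → big-endian bytes:
  [0]=0xe8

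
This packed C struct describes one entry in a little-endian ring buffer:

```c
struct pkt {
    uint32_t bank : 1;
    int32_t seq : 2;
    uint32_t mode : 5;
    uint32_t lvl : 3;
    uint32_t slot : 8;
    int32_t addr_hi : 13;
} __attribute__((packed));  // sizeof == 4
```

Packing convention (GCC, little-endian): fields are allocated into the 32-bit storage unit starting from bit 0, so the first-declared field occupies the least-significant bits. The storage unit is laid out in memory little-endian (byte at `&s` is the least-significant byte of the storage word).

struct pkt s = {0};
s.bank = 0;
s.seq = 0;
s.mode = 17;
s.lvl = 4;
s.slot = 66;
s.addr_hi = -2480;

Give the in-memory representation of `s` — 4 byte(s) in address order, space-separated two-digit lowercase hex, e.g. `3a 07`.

88 14 82 b2

[0+:1] bank=0 & 0x1 = 0x0; word=0x00000000
[1+:2] seq=0 & 0x3 = 0x0; word=0x00000000
[3+:5] mode=17 & 0x1f = 0x11; word=0x00000088
[8+:3] lvl=4 & 0x7 = 0x4; word=0x00000488
[11+:8] slot=66 & 0xff = 0x42; word=0x00021488
[19+:13] addr_hi=-2480 & 0x1fff = 0x1650; word=0xb2821488
word = 0xb2821488 → little-endian bytes:
  [0]=0x88  [1]=0x14  [2]=0x82  [3]=0xb2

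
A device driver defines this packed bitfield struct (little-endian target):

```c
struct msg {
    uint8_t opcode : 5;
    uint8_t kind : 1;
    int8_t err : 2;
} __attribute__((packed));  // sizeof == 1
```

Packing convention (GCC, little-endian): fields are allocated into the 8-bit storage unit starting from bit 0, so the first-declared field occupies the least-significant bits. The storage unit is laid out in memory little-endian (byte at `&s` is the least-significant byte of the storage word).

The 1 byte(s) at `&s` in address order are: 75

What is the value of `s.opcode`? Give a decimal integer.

21

[0]=0x75 (little-endian) → word 0x75
opcode [0+:5] = (word>>0) & 0x1f = 21  ←
kind [5+:1] = (word>>5) & 0x1 = 1
err [6+:2] = (word>>6) & 0x3 = 1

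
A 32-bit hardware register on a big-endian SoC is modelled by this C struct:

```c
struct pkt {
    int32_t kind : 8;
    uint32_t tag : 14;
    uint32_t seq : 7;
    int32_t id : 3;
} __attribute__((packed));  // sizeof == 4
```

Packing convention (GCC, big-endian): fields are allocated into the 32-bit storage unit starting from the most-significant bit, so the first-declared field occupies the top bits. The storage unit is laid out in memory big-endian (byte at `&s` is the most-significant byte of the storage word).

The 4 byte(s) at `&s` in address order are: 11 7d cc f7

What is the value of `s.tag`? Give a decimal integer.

[0]=0x11 [1]=0x7d [2]=0xcc [3]=0xf7 (big-endian) → word 0x117dccf7
kind:8 @ bit 24 → (0x117dccf7>>24)&0xff = 0x11
tag:14 @ bit 10 → (0x117dccf7>>10)&0x3fff = 0x1f73  ←
seq:7 @ bit 3 → (0x117dccf7>>3)&0x7f = 0x1e
id:3 @ bit 0 → (0x117dccf7>>0)&0x7 = 0x7

8051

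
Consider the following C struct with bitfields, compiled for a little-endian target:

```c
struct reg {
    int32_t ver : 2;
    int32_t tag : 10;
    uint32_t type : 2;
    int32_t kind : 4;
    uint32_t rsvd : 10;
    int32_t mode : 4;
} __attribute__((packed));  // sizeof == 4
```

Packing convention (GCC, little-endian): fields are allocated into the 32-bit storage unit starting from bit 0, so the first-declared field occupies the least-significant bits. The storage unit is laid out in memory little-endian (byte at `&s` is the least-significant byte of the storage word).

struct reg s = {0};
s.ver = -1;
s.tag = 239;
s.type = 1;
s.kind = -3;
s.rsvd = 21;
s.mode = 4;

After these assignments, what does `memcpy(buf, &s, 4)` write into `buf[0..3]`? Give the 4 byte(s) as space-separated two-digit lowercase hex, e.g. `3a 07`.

ver:2 = -1 → 0x3 << 0 → word 0x00000003
tag:10 = 239 → 0xef << 2 → word 0x000003bf
type:2 = 1 → 0x1 << 12 → word 0x000013bf
kind:4 = -3 → 0xd << 14 → word 0x000353bf
rsvd:10 = 21 → 0x15 << 18 → word 0x005753bf
mode:4 = 4 → 0x4 << 28 → word 0x405753bf
word = 0x405753bf → little-endian bytes:
  [0]=0xbf  [1]=0x53  [2]=0x57  [3]=0x40

bf 53 57 40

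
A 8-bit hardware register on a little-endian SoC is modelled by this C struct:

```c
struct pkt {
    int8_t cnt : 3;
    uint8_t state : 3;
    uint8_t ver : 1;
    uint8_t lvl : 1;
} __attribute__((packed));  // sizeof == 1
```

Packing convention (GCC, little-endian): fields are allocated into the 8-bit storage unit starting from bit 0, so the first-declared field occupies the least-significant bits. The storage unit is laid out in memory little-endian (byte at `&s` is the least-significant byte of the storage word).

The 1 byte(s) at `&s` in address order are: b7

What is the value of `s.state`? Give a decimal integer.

[0]=0xb7 (little-endian) → word 0xb7
cnt:3 @ bit 0 → (0xb7>>0)&0x7 = 0x7
state:3 @ bit 3 → (0xb7>>3)&0x7 = 0x6  ←
ver:1 @ bit 6 → (0xb7>>6)&0x1 = 0x0
lvl:1 @ bit 7 → (0xb7>>7)&0x1 = 0x1

6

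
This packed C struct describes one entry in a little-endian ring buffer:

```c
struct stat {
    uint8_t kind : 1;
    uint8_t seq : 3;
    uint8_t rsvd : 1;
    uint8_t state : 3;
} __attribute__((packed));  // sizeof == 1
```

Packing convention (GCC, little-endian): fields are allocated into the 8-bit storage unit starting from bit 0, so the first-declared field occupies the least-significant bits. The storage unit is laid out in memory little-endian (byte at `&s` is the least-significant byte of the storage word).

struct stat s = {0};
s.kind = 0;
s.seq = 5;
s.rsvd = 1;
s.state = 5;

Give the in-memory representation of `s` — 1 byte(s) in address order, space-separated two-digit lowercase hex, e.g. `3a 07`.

kind:1 = 0 → 0x0 << 0 → word 0x00
seq:3 = 5 → 0x5 << 1 → word 0x0a
rsvd:1 = 1 → 0x1 << 4 → word 0x1a
state:3 = 5 → 0x5 << 5 → word 0xba
word = 0xba → little-endian bytes:
  [0]=0xba

ba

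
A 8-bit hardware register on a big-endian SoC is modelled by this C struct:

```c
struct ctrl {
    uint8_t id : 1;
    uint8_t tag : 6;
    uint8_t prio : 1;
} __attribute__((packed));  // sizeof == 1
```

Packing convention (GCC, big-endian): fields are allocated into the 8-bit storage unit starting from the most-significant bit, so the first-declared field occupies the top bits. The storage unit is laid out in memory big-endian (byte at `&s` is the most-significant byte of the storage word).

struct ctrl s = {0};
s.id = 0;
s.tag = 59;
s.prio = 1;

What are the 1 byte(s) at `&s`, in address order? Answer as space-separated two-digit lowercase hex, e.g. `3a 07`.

77

id (1b) val=0 bits=0x0 at bit 7: 0x00
tag (6b) val=59 bits=0x3b at bit 1: 0x76
prio (1b) val=1 bits=0x1 at bit 0: 0x77
word = 0x77 → big-endian bytes:
  [0]=0x77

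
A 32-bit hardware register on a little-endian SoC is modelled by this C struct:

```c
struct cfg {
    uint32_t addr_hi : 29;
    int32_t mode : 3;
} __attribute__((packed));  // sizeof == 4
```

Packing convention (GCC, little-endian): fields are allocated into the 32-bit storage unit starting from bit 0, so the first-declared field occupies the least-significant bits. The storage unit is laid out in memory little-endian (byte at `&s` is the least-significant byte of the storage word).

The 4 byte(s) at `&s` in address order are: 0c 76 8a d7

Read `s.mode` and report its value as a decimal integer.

-2

[0]=0x0c [1]=0x76 [2]=0x8a [3]=0xd7 (little-endian) → word 0xd78a760c
addr_hi:29 @ bit 0 → (0xd78a760c>>0)&0x1fffffff = 0x178a760c
mode:3 @ bit 29 → (0xd78a760c>>29)&0x7 = 0x6  ←
mode signed 3b, MSB=1: 6 - 8 = -2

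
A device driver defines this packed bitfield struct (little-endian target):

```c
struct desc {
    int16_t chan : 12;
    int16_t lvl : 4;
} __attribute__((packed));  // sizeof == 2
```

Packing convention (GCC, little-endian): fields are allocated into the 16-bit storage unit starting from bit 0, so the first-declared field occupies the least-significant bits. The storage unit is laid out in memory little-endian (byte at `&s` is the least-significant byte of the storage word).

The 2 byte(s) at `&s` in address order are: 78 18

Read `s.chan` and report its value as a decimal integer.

[0]=0x78 [1]=0x18 (little-endian) → word 0x1878
chan:12 @ bit 0 → (0x1878>>0)&0xfff = 0x878  ←
lvl:4 @ bit 12 → (0x1878>>12)&0xf = 0x1
chan signed 12b, MSB=1: 2168 - 4096 = -1928

-1928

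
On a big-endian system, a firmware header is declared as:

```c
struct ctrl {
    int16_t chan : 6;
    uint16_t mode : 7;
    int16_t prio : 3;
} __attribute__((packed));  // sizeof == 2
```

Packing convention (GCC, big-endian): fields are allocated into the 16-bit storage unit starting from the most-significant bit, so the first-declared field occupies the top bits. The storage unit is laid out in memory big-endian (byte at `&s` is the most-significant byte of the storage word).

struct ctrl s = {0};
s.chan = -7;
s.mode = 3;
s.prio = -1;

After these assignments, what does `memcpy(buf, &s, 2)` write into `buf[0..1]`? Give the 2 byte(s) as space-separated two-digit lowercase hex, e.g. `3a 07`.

e4 1f

chan (6b) val=-7 bits=0x39 at bit 10: 0xe400
mode (7b) val=3 bits=0x3 at bit 3: 0xe418
prio (3b) val=-1 bits=0x7 at bit 0: 0xe41f
word = 0xe41f → big-endian bytes:
  [0]=0xe4  [1]=0x1f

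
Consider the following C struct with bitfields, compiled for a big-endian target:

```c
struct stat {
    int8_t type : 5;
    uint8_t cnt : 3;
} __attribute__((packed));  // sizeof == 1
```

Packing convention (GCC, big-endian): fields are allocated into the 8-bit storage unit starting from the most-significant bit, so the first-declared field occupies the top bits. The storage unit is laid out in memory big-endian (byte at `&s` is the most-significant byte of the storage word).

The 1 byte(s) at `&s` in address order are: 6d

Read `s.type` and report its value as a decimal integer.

[0]=0x6d (big-endian) → word 0x6d
type:5 @ bit 3 → (0x6d>>3)&0x1f = 0xd  ←
cnt:3 @ bit 0 → (0x6d>>0)&0x7 = 0x5
type signed 5b, MSB=0: value = 13

13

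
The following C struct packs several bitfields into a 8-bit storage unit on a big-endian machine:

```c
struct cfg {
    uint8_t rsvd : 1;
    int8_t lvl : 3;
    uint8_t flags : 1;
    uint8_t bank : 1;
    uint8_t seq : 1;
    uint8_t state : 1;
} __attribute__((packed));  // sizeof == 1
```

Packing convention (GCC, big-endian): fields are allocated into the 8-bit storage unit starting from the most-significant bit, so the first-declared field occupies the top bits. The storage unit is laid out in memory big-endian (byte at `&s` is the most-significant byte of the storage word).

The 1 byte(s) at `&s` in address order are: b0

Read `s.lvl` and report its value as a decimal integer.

[0]=0xb0 (big-endian) → word 0xb0
rsvd:1 @ bit 7 → (0xb0>>7)&0x1 = 0x1
lvl:3 @ bit 4 → (0xb0>>4)&0x7 = 0x3  ←
flags:1 @ bit 3 → (0xb0>>3)&0x1 = 0x0
bank:1 @ bit 2 → (0xb0>>2)&0x1 = 0x0
seq:1 @ bit 1 → (0xb0>>1)&0x1 = 0x0
state:1 @ bit 0 → (0xb0>>0)&0x1 = 0x0
lvl signed 3b, MSB=0: value = 3

3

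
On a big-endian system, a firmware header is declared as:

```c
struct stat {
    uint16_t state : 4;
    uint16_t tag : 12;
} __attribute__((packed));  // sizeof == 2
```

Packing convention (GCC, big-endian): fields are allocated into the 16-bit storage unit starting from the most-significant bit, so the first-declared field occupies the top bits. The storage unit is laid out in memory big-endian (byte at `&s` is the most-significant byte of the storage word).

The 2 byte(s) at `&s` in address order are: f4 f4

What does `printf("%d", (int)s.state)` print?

15

[0]=0xf4 [1]=0xf4 (big-endian) → word 0xf4f4
state [12+:4] = (word>>12) & 0xf = 15  ←
tag [0+:12] = (word>>0) & 0xfff = 1268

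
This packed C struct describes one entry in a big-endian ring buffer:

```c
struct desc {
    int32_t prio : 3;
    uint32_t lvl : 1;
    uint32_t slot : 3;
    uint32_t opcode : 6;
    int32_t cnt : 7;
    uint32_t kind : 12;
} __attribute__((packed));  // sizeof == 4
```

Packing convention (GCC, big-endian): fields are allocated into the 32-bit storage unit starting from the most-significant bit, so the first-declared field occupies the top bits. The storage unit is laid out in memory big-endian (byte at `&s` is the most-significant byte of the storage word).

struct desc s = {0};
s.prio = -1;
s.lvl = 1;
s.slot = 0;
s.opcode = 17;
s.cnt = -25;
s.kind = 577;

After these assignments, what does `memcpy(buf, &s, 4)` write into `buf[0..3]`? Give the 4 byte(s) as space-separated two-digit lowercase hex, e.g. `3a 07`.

f0 8e 72 41

prio (3b) val=-1 bits=0x7 at bit 29: 0xe0000000
lvl (1b) val=1 bits=0x1 at bit 28: 0xf0000000
slot (3b) val=0 bits=0x0 at bit 25: 0xf0000000
opcode (6b) val=17 bits=0x11 at bit 19: 0xf0880000
cnt (7b) val=-25 bits=0x67 at bit 12: 0xf08e7000
kind (12b) val=577 bits=0x241 at bit 0: 0xf08e7241
word = 0xf08e7241 → big-endian bytes:
  [0]=0xf0  [1]=0x8e  [2]=0x72  [3]=0x41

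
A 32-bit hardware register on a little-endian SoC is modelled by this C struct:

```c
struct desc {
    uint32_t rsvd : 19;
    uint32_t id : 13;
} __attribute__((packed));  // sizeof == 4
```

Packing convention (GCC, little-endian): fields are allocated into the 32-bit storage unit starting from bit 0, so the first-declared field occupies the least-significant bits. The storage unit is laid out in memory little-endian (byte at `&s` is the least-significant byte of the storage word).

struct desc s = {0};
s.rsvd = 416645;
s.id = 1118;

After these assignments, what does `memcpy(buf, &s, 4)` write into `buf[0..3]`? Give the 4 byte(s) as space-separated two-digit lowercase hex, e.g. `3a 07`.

rsvd (19b) val=416645 bits=0x65b85 at bit 0: 0x00065b85
id (13b) val=1118 bits=0x45e at bit 19: 0x22f65b85
word = 0x22f65b85 → little-endian bytes:
  [0]=0x85  [1]=0x5b  [2]=0xf6  [3]=0x22

85 5b f6 22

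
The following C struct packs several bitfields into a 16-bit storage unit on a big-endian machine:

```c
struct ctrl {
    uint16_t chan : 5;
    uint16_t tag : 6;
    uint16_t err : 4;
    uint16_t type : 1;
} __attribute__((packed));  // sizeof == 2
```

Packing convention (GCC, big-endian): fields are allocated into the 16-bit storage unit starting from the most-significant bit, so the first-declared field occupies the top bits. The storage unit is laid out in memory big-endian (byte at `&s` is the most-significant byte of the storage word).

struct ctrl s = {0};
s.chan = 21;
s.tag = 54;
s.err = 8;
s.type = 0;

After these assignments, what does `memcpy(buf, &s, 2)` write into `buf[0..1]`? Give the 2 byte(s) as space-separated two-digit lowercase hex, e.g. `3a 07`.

chan (5b) val=21 bits=0x15 at bit 11: 0xa800
tag (6b) val=54 bits=0x36 at bit 5: 0xaec0
err (4b) val=8 bits=0x8 at bit 1: 0xaed0
type (1b) val=0 bits=0x0 at bit 0: 0xaed0
word = 0xaed0 → big-endian bytes:
  [0]=0xae  [1]=0xd0

ae d0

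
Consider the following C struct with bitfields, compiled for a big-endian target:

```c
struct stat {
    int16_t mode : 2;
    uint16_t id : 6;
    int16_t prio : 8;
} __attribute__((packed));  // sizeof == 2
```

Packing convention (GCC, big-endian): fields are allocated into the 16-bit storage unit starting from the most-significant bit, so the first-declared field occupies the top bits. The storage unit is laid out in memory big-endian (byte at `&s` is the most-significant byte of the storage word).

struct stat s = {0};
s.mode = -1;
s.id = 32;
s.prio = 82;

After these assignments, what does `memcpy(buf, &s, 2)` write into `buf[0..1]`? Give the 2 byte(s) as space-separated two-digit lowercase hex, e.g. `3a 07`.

[14+:2] mode=-1 & 0x3 = 0x3; word=0xc000
[8+:6] id=32 & 0x3f = 0x20; word=0xe000
[0+:8] prio=82 & 0xff = 0x52; word=0xe052
word = 0xe052 → big-endian bytes:
  [0]=0xe0  [1]=0x52

e0 52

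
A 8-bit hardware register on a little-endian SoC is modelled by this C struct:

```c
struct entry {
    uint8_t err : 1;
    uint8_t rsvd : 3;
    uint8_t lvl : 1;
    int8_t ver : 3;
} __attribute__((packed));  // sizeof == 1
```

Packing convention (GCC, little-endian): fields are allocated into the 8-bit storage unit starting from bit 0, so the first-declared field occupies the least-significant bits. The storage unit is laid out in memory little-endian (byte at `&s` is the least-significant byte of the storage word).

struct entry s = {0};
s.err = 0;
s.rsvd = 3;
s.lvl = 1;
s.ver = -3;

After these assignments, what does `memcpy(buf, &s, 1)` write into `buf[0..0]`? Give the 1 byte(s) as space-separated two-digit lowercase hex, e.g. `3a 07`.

err:1 = 0 → 0x0 << 0 → word 0x00
rsvd:3 = 3 → 0x3 << 1 → word 0x06
lvl:1 = 1 → 0x1 << 4 → word 0x16
ver:3 = -3 → 0x5 << 5 → word 0xb6
word = 0xb6 → little-endian bytes:
  [0]=0xb6

b6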